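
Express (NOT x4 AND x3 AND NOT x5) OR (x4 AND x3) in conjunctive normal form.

(NOT x4 AND x3 AND NOT x5) OR (x4 AND x3)
≡ (NOT x4 OR x4) AND (NOT x4 OR x3) AND (x3 OR x4) AND (x3 OR x3) AND (NOT x5 OR x4) AND (NOT x5 OR x3)   (distribute OR over AND)
≡ x3 AND (NOT x5 OR x4)   (simplify)

x3 AND (NOT x5 OR x4)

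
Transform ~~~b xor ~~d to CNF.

~~~b xor ~~d
≡ (~~~b | ~~d) & ~(~~~b & ~~d)   (expand xor)
≡ (~b | ~~d) & ~(~~~b & ~~d)   (double negation)
≡ (~b | d) & ~(~~~b & ~~d)   (double negation)
≡ (~b | d) & (~~~~b | ~~~d)   (De Morgan)
≡ (~b | d) & (~~b | ~~~d)   (double negation)
≡ (~b | d) & (b | ~~~d)   (double negation)
≡ (~b | d) & (b | ~d)   (double negation)

(~b | d) & (b | ~d)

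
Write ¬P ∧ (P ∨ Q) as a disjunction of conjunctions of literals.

¬P ∧ Q

¬P ∧ (P ∨ Q)
≡ ¬P ∧ P ∨ ¬P ∧ Q   (distribute ∧ over ∨)
≡ ¬P ∧ Q   (simplify)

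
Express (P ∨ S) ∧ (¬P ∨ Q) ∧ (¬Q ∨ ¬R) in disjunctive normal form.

(P ∨ S) ∧ (¬P ∨ Q) ∧ (¬Q ∨ ¬R)
≡ (P ∧ ¬P ∧ ¬Q) ∨ (P ∧ ¬P ∧ ¬R) ∨ (P ∧ Q ∧ ¬Q) ∨ (P ∧ Q ∧ ¬R) ∨ (S ∧ ¬P ∧ ¬Q) ∨ (S ∧ ¬P ∧ ¬R) ∨ (S ∧ Q ∧ ¬Q) ∨ (S ∧ Q ∧ ¬R)   (distribute ∧ over ∨)
≡ (P ∧ Q ∧ ¬R) ∨ (S ∧ ¬P ∧ ¬Q) ∨ (S ∧ ¬P ∧ ¬R) ∨ (S ∧ Q ∧ ¬R)   (simplify)

(P ∧ Q ∧ ¬R) ∨ (S ∧ ¬P ∧ ¬Q) ∨ (S ∧ ¬P ∧ ¬R) ∨ (S ∧ Q ∧ ¬R)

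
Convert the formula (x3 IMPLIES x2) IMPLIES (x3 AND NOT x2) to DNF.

x3 AND NOT x2

(x3 IMPLIES x2) IMPLIES (x3 AND NOT x2)
≡ NOT (x3 IMPLIES x2) OR (x3 AND NOT x2)   [eliminate IMPLIES]
≡ NOT (NOT x3 OR x2) OR (x3 AND NOT x2)   [eliminate IMPLIES]
≡ (NOT NOT x3 AND NOT x2) OR (x3 AND NOT x2)   [De Morgan]
≡ (x3 AND NOT x2) OR (x3 AND NOT x2)   [double negation]
≡ x3 AND NOT x2   [simplify]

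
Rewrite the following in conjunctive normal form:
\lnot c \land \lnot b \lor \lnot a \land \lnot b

(\lnot c \lor \lnot a) \land \lnot b

\lnot c \land \lnot b \lor \lnot a \land \lnot b
= (\lnot c \lor \lnot a) \land (\lnot c \lor \lnot b) \land (\lnot b \lor \lnot a) \land (\lnot b \lor \lnot b)   [distribute \lor over \land]
= (\lnot c \lor \lnot a) \land \lnot b   [simplify]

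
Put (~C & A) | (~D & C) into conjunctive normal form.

(~C & A) | (~D & C)
≡ (~C | ~D) & (~C | C) & (A | ~D) & (A | C)   (distribute | over &)
≡ (~C | ~D) & (A | ~D) & (A | C)   (simplify)

(~C | ~D) & (A | ~D) & (A | C)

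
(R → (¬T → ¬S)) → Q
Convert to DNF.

(R → (¬T → ¬S)) → Q
= ¬(R → (¬T → ¬S)) ∨ Q   [eliminate →]
= ¬(¬R ∨ (¬T → ¬S)) ∨ Q   [eliminate →]
= ¬(¬R ∨ ¬¬T ∨ ¬S) ∨ Q   [eliminate →]
= (¬¬R ∧ ¬¬¬T ∧ ¬¬S) ∨ Q   [De Morgan]
= (R ∧ ¬¬¬T ∧ ¬¬S) ∨ Q   [double negation]
= (R ∧ ¬T ∧ ¬¬S) ∨ Q   [double negation]
= (R ∧ ¬T ∧ S) ∨ Q   [double negation]

(R ∧ ¬T ∧ S) ∨ Q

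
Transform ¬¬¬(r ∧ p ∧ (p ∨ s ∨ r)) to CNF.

¬¬¬(r ∧ p ∧ (p ∨ s ∨ r))
≡ ¬(r ∧ p ∧ (p ∨ s ∨ r))   (double negation)
≡ ¬r ∨ ¬p ∨ ¬(p ∨ s ∨ r)   (De Morgan)
≡ ¬r ∨ ¬p ∨ (¬p ∧ ¬s ∧ ¬r)   (De Morgan)
≡ (¬r ∨ ¬p ∨ ¬p) ∧ (¬r ∨ ¬p ∨ ¬s) ∧ (¬r ∨ ¬p ∨ ¬r)   (distribute ∨ over ∧)
≡ ¬r ∨ ¬p   (simplify)

¬r ∨ ¬p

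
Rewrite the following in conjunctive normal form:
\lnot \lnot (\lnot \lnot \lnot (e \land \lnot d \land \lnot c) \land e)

\lnot \lnot (\lnot \lnot \lnot (e \land \lnot d \land \lnot c) \land e)
⇔ \lnot \lnot \lnot (e \land \lnot d \land \lnot c) \land e   — double negation
⇔ \lnot (e \land \lnot d \land \lnot c) \land e   — double negation
⇔ (\lnot e \lor \lnot \lnot d \lor \lnot \lnot c) \land e   — De Morgan
⇔ (\lnot e \lor d \lor \lnot \lnot c) \land e   — double negation
⇔ (\lnot e \lor d \lor c) \land e   — double negation

(\lnot e \lor d \lor c) \land e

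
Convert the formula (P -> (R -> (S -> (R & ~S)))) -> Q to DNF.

(P -> (R -> (S -> (R & ~S)))) -> Q
= ~(P -> (R -> (S -> (R & ~S)))) | Q   [eliminate ->]
= ~(~P | (R -> (S -> (R & ~S)))) | Q   [eliminate ->]
= ~(~P | ~R | (S -> (R & ~S))) | Q   [eliminate ->]
= ~(~P | ~R | ~S | (R & ~S)) | Q   [eliminate ->]
= (~~P & ~~R & ~~S & ~(R & ~S)) | Q   [De Morgan]
= (P & ~~R & ~~S & ~(R & ~S)) | Q   [double negation]
= (P & R & ~~S & ~(R & ~S)) | Q   [double negation]
= (P & R & S & ~(R & ~S)) | Q   [double negation]
= (P & R & S & (~R | ~~S)) | Q   [De Morgan]
= (P & R & S & (~R | S)) | Q   [double negation]
= (P & R & S & ~R) | (P & R & S & S) | Q   [distribute & over |]
= (P & R & S) | Q   [simplify]

(P & R & S) | Q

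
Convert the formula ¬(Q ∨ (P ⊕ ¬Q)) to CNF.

¬(Q ∨ (P ⊕ ¬Q))
= ¬(Q ∨ ((P ∨ ¬Q) ∧ ¬(P ∧ ¬Q)))   — expand ⊕
= ¬Q ∧ ¬((P ∨ ¬Q) ∧ ¬(P ∧ ¬Q))   — De Morgan
= ¬Q ∧ (¬(P ∨ ¬Q) ∨ ¬¬(P ∧ ¬Q))   — De Morgan
= ¬Q ∧ ((¬P ∧ ¬¬Q) ∨ ¬¬(P ∧ ¬Q))   — De Morgan
= ¬Q ∧ ((¬P ∧ Q) ∨ ¬¬(P ∧ ¬Q))   — double negation
= ¬Q ∧ ((¬P ∧ Q) ∨ (P ∧ ¬Q))   — double negation
= ¬Q ∧ (¬P ∨ P) ∧ (¬P ∨ ¬Q) ∧ (Q ∨ P) ∧ (Q ∨ ¬Q)   — distribute ∨ over ∧
= ¬Q ∧ (Q ∨ P)   — simplify

¬Q ∧ (Q ∨ P)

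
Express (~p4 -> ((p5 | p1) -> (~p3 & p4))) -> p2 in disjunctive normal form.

(~p4 -> ((p5 | p1) -> (~p3 & p4))) -> p2
= ~(~p4 -> ((p5 | p1) -> (~p3 & p4))) | p2   (eliminate ->)
= ~(~~p4 | ((p5 | p1) -> (~p3 & p4))) | p2   (eliminate ->)
= ~(~~p4 | ~(p5 | p1) | (~p3 & p4)) | p2   (eliminate ->)
= (~~~p4 & ~~(p5 | p1) & ~(~p3 & p4)) | p2   (De Morgan)
= (~p4 & ~~(p5 | p1) & ~(~p3 & p4)) | p2   (double negation)
= (~p4 & (p5 | p1) & ~(~p3 & p4)) | p2   (double negation)
= (~p4 & (p5 | p1) & (~~p3 | ~p4)) | p2   (De Morgan)
= (~p4 & (p5 | p1) & (p3 | ~p4)) | p2   (double negation)
= (~p4 & p5 & p3) | (~p4 & p5 & ~p4) | (~p4 & p1 & p3) | (~p4 & p1 & ~p4) | p2   (distribute & over |)
= (~p4 & p5) | (~p4 & p1) | p2   (simplify)

(~p4 & p5) | (~p4 & p1) | p2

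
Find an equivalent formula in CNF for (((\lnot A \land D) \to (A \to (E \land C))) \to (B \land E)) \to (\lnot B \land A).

\lnot B \lor \lnot E

(((\lnot A \land D) \to (A \to (E \land C))) \to (B \land E)) \to (\lnot B \land A)
≡ \lnot (((\lnot A \land D) \to (A \to (E \land C))) \to (B \land E)) \lor (\lnot B \land A)   [eliminate \to]
≡ \lnot (\lnot ((\lnot A \land D) \to (A \to (E \land C))) \lor (B \land E)) \lor (\lnot B \land A)   [eliminate \to]
≡ \lnot (\lnot (\lnot (\lnot A \land D) \lor (A \to (E \land C))) \lor (B \land E)) \lor (\lnot B \land A)   [eliminate \to]
≡ \lnot (\lnot (\lnot (\lnot A \land D) \lor \lnot A \lor (E \land C)) \lor (B \land E)) \lor (\lnot B \land A)   [eliminate \to]
≡ (\lnot \lnot (\lnot (\lnot A \land D) \lor \lnot A \lor (E \land C)) \land \lnot (B \land E)) \lor (\lnot B \land A)   [De Morgan]
≡ ((\lnot (\lnot A \land D) \lor \lnot A \lor (E \land C)) \land \lnot (B \land E)) \lor (\lnot B \land A)   [double negation]
≡ ((\lnot \lnot A \lor \lnot D \lor \lnot A \lor (E \land C)) \land \lnot (B \land E)) \lor (\lnot B \land A)   [De Morgan]
≡ ((A \lor \lnot D \lor \lnot A \lor (E \land C)) \land \lnot (B \land E)) \lor (\lnot B \land A)   [double negation]
≡ ((A \lor \lnot D \lor \lnot A \lor (E \land C)) \land (\lnot B \lor \lnot E)) \lor (\lnot B \land A)   [De Morgan]
≡ (A \lor \lnot D \lor \lnot A \lor E \lor \lnot B) \land (A \lor \lnot D \lor \lnot A \lor E \lor A) \land (A \lor \lnot D \lor \lnot A \lor C \lor \lnot B) \land (A \lor \lnot D \lor \lnot A \lor C \lor A) \land (\lnot B \lor \lnot E \lor \lnot B) \land (\lnot B \lor \lnot E \lor A)   [distribute \lor over \land]
≡ \lnot B \lor \lnot E   [simplify]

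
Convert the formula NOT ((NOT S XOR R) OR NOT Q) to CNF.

(S OR R) AND (NOT R OR NOT S) AND Q

NOT ((NOT S XOR R) OR NOT Q)
≡ NOT (((NOT S OR R) AND NOT (NOT S AND R)) OR NOT Q)   [expand XOR]
≡ NOT ((NOT S OR R) AND NOT (NOT S AND R)) AND NOT NOT Q   [De Morgan]
≡ (NOT (NOT S OR R) OR NOT NOT (NOT S AND R)) AND NOT NOT Q   [De Morgan]
≡ ((NOT NOT S AND NOT R) OR NOT NOT (NOT S AND R)) AND NOT NOT Q   [De Morgan]
≡ ((S AND NOT R) OR NOT NOT (NOT S AND R)) AND NOT NOT Q   [double negation]
≡ ((S AND NOT R) OR (NOT S AND R)) AND NOT NOT Q   [double negation]
≡ ((S AND NOT R) OR (NOT S AND R)) AND Q   [double negation]
≡ (S OR NOT S) AND (S OR R) AND (NOT R OR NOT S) AND (NOT R OR R) AND Q   [distribute OR over AND]
≡ (S OR R) AND (NOT R OR NOT S) AND Q   [simplify]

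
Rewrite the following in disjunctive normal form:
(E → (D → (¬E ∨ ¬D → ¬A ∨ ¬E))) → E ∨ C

(E → (D → (¬E ∨ ¬D → ¬A ∨ ¬E))) → E ∨ C
= ¬(E → (D → (¬E ∨ ¬D → ¬A ∨ ¬E))) ∨ E ∨ C
= ¬(¬E ∨ (D → (¬E ∨ ¬D → ¬A ∨ ¬E))) ∨ E ∨ C
= ¬(¬E ∨ ¬D ∨ (¬E ∨ ¬D → ¬A ∨ ¬E)) ∨ E ∨ C
= ¬(¬E ∨ ¬D ∨ ¬(¬E ∨ ¬D) ∨ ¬A ∨ ¬E) ∨ E ∨ C
= ¬¬E ∧ ¬¬D ∧ ¬¬(¬E ∨ ¬D) ∧ ¬¬A ∧ ¬¬E ∨ E ∨ C
= E ∧ ¬¬D ∧ ¬¬(¬E ∨ ¬D) ∧ ¬¬A ∧ ¬¬E ∨ E ∨ C
= E ∧ D ∧ ¬¬(¬E ∨ ¬D) ∧ ¬¬A ∧ ¬¬E ∨ E ∨ C
= E ∧ D ∧ (¬E ∨ ¬D) ∧ ¬¬A ∧ ¬¬E ∨ E ∨ C
= E ∧ D ∧ (¬E ∨ ¬D) ∧ A ∧ ¬¬E ∨ E ∨ C
= E ∧ D ∧ (¬E ∨ ¬D) ∧ A ∧ E ∨ E ∨ C
= E ∧ D ∧ ¬E ∧ A ∧ E ∨ E ∧ D ∧ ¬D ∧ A ∧ E ∨ E ∨ C
= E ∨ C

E ∨ C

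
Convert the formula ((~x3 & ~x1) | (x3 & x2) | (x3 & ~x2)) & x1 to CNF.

((~x3 & ~x1) | (x3 & x2) | (x3 & ~x2)) & x1
≡ (~x3 | x3 | x3) & (~x3 | x3 | ~x2) & (~x3 | x2 | x3) & (~x3 | x2 | ~x2) & (~x1 | x3 | x3) & (~x1 | x3 | ~x2) & (~x1 | x2 | x3) & (~x1 | x2 | ~x2) & x1   [distribute | over &]
≡ (~x1 | x3) & x1   [simplify]

(~x1 | x3) & x1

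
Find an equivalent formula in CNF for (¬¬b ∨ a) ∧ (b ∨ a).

b ∨ a

(¬¬b ∨ a) ∧ (b ∨ a)
⇔ (b ∨ a) ∧ (b ∨ a)
⇔ b ∨ a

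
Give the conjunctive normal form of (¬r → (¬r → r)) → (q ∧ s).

(¬r ∨ q) ∧ (¬r ∨ s)

(¬r → (¬r → r)) → (q ∧ s)
≡ ¬(¬r → (¬r → r)) ∨ (q ∧ s)   [eliminate →]
≡ ¬(¬¬r ∨ (¬r → r)) ∨ (q ∧ s)   [eliminate →]
≡ ¬(¬¬r ∨ ¬¬r ∨ r) ∨ (q ∧ s)   [eliminate →]
≡ (¬¬¬r ∧ ¬¬¬r ∧ ¬r) ∨ (q ∧ s)   [De Morgan]
≡ (¬r ∧ ¬¬¬r ∧ ¬r) ∨ (q ∧ s)   [double negation]
≡ (¬r ∧ ¬r ∧ ¬r) ∨ (q ∧ s)   [double negation]
≡ (¬r ∨ q) ∧ (¬r ∨ s) ∧ (¬r ∨ q) ∧ (¬r ∨ s) ∧ (¬r ∨ q) ∧ (¬r ∨ s)   [distribute ∨ over ∧]
≡ (¬r ∨ q) ∧ (¬r ∨ s)   [simplify]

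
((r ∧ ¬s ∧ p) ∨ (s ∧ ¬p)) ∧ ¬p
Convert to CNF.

((r ∧ ¬s ∧ p) ∨ (s ∧ ¬p)) ∧ ¬p
⇔ (r ∨ s) ∧ (r ∨ ¬p) ∧ (¬s ∨ s) ∧ (¬s ∨ ¬p) ∧ (p ∨ s) ∧ (p ∨ ¬p) ∧ ¬p   [distribute ∨ over ∧]
⇔ (r ∨ s) ∧ (p ∨ s) ∧ ¬p   [simplify]

(r ∨ s) ∧ (p ∨ s) ∧ ¬p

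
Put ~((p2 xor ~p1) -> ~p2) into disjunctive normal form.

~((p2 xor ~p1) -> ~p2)
≡ ~(~(p2 xor ~p1) | ~p2)   [eliminate ->]
≡ ~(~((p2 & ~~p1) | (~p2 & ~p1)) | ~p2)   [expand xor]
≡ ~~((p2 & ~~p1) | (~p2 & ~p1)) & ~~p2   [De Morgan]
≡ ((p2 & ~~p1) | (~p2 & ~p1)) & ~~p2   [double negation]
≡ ((p2 & p1) | (~p2 & ~p1)) & ~~p2   [double negation]
≡ ((p2 & p1) | (~p2 & ~p1)) & p2   [double negation]
≡ (p2 & p1 & p2) | (~p2 & ~p1 & p2)   [distribute & over |]
≡ p2 & p1   [simplify]

p2 & p1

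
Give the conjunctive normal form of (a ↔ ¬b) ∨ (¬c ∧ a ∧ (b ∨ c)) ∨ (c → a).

b ∨ a ∨ ¬c

(a ↔ ¬b) ∨ (¬c ∧ a ∧ (b ∨ c)) ∨ (c → a)
⇔ ((a → ¬b) ∧ (¬b → a)) ∨ (¬c ∧ a ∧ (b ∨ c)) ∨ (c → a)   (eliminate ↔)
⇔ ((¬a ∨ ¬b) ∧ (¬b → a)) ∨ (¬c ∧ a ∧ (b ∨ c)) ∨ (c → a)   (eliminate →)
⇔ ((¬a ∨ ¬b) ∧ (¬¬b ∨ a)) ∨ (¬c ∧ a ∧ (b ∨ c)) ∨ (c → a)   (eliminate →)
⇔ ((¬a ∨ ¬b) ∧ (¬¬b ∨ a)) ∨ (¬c ∧ a ∧ (b ∨ c)) ∨ ¬c ∨ a   (eliminate →)
⇔ ((¬a ∨ ¬b) ∧ (b ∨ a)) ∨ (¬c ∧ a ∧ (b ∨ c)) ∨ ¬c ∨ a   (double negation)
⇔ (¬a ∨ ¬b ∨ ¬c ∨ ¬c ∨ a) ∧ (¬a ∨ ¬b ∨ a ∨ ¬c ∨ a) ∧ (¬a ∨ ¬b ∨ b ∨ c ∨ ¬c ∨ a) ∧ (b ∨ a ∨ ¬c ∨ ¬c ∨ a) ∧ (b ∨ a ∨ a ∨ ¬c ∨ a) ∧ (b ∨ a ∨ b ∨ c ∨ ¬c ∨ a)   (distribute ∨ over ∧)
⇔ b ∨ a ∨ ¬c   (simplify)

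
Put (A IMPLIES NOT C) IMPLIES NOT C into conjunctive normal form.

A OR NOT C

(A IMPLIES NOT C) IMPLIES NOT C
≡ NOT (A IMPLIES NOT C) OR NOT C   — eliminate IMPLIES
≡ NOT (NOT A OR NOT C) OR NOT C   — eliminate IMPLIES
≡ (NOT NOT A AND NOT NOT C) OR NOT C   — De Morgan
≡ (A AND NOT NOT C) OR NOT C   — double negation
≡ (A AND C) OR NOT C   — double negation
≡ (A OR NOT C) AND (C OR NOT C)   — distribute OR over AND
≡ A OR NOT C   — simplify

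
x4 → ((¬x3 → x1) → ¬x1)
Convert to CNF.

¬x4 ∨ ¬x1

x4 → ((¬x3 → x1) → ¬x1)
≡ ¬x4 ∨ ((¬x3 → x1) → ¬x1)   (eliminate →)
≡ ¬x4 ∨ ¬(¬x3 → x1) ∨ ¬x1   (eliminate →)
≡ ¬x4 ∨ ¬(¬¬x3 ∨ x1) ∨ ¬x1   (eliminate →)
≡ ¬x4 ∨ (¬¬¬x3 ∧ ¬x1) ∨ ¬x1   (De Morgan)
≡ ¬x4 ∨ (¬x3 ∧ ¬x1) ∨ ¬x1   (double negation)
≡ (¬x4 ∨ ¬x3 ∨ ¬x1) ∧ (¬x4 ∨ ¬x1 ∨ ¬x1)   (distribute ∨ over ∧)
≡ ¬x4 ∨ ¬x1   (simplify)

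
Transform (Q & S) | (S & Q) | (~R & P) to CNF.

(Q & S) | (S & Q) | (~R & P)
⇔ (Q | S | ~R) & (Q | S | P) & (Q | Q | ~R) & (Q | Q | P) & (S | S | ~R) & (S | S | P) & (S | Q | ~R) & (S | Q | P)   [distribute | over &]
⇔ (Q | ~R) & (Q | P) & (S | ~R) & (S | P)   [simplify]

(Q | ~R) & (Q | P) & (S | ~R) & (S | P)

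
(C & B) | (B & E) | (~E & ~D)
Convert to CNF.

(C | E | ~D) & (B | ~E) & (B | ~D)

(C & B) | (B & E) | (~E & ~D)
⇔ (C | B | ~E) & (C | B | ~D) & (C | E | ~E) & (C | E | ~D) & (B | B | ~E) & (B | B | ~D) & (B | E | ~E) & (B | E | ~D)   — distribute | over &
⇔ (C | E | ~D) & (B | ~E) & (B | ~D)   — simplify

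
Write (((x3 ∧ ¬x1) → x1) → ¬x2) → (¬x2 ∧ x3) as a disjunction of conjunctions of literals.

(((x3 ∧ ¬x1) → x1) → ¬x2) → (¬x2 ∧ x3)
= ¬(((x3 ∧ ¬x1) → x1) → ¬x2) ∨ (¬x2 ∧ x3)   — eliminate →
= ¬(¬((x3 ∧ ¬x1) → x1) ∨ ¬x2) ∨ (¬x2 ∧ x3)   — eliminate →
= ¬(¬(¬(x3 ∧ ¬x1) ∨ x1) ∨ ¬x2) ∨ (¬x2 ∧ x3)   — eliminate →
= (¬¬(¬(x3 ∧ ¬x1) ∨ x1) ∧ ¬¬x2) ∨ (¬x2 ∧ x3)   — De Morgan
= ((¬(x3 ∧ ¬x1) ∨ x1) ∧ ¬¬x2) ∨ (¬x2 ∧ x3)   — double negation
= ((¬x3 ∨ ¬¬x1 ∨ x1) ∧ ¬¬x2) ∨ (¬x2 ∧ x3)   — De Morgan
= ((¬x3 ∨ x1 ∨ x1) ∧ ¬¬x2) ∨ (¬x2 ∧ x3)   — double negation
= ((¬x3 ∨ x1 ∨ x1) ∧ x2) ∨ (¬x2 ∧ x3)   — double negation
= (¬x3 ∧ x2) ∨ (x1 ∧ x2) ∨ (x1 ∧ x2) ∨ (¬x2 ∧ x3)   — distribute ∧ over ∨
= (¬x3 ∧ x2) ∨ (x1 ∧ x2) ∨ (¬x2 ∧ x3)   — simplify

(¬x3 ∧ x2) ∨ (x1 ∧ x2) ∨ (¬x2 ∧ x3)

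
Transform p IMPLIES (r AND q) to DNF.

NOT p OR (r AND q)

p IMPLIES (r AND q)
≡ NOT p OR (r AND q)   [eliminate IMPLIES]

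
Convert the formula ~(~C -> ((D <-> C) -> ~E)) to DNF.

~C & ~D & E

~(~C -> ((D <-> C) -> ~E))
= ~(~~C | ((D <-> C) -> ~E))   [eliminate ->]
= ~(~~C | ~(D <-> C) | ~E)   [eliminate ->]
= ~(~~C | ~((D -> C) & (C -> D)) | ~E)   [eliminate <->]
= ~(~~C | ~((~D | C) & (C -> D)) | ~E)   [eliminate ->]
= ~(~~C | ~((~D | C) & (~C | D)) | ~E)   [eliminate ->]
= ~~~C & ~~((~D | C) & (~C | D)) & ~~E   [De Morgan]
= ~C & ~~((~D | C) & (~C | D)) & ~~E   [double negation]
= ~C & (~D | C) & (~C | D) & ~~E   [double negation]
= ~C & (~D | C) & (~C | D) & E   [double negation]
= (~C & ~D & ~C & E) | (~C & ~D & D & E) | (~C & C & ~C & E) | (~C & C & D & E)   [distribute & over |]
= ~C & ~D & E   [simplify]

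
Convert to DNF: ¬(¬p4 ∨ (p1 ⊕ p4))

p4 ∧ p1

¬(¬p4 ∨ (p1 ⊕ p4))
≡ ¬(¬p4 ∨ (p1 ∧ ¬p4) ∨ (¬p1 ∧ p4))
≡ ¬¬p4 ∧ ¬(p1 ∧ ¬p4) ∧ ¬(¬p1 ∧ p4)
≡ p4 ∧ ¬(p1 ∧ ¬p4) ∧ ¬(¬p1 ∧ p4)
≡ p4 ∧ (¬p1 ∨ ¬¬p4) ∧ ¬(¬p1 ∧ p4)
≡ p4 ∧ (¬p1 ∨ p4) ∧ ¬(¬p1 ∧ p4)
≡ p4 ∧ (¬p1 ∨ p4) ∧ (¬¬p1 ∨ ¬p4)
≡ p4 ∧ (¬p1 ∨ p4) ∧ (p1 ∨ ¬p4)
≡ (p4 ∧ ¬p1 ∧ p1) ∨ (p4 ∧ ¬p1 ∧ ¬p4) ∨ (p4 ∧ p4 ∧ p1) ∨ (p4 ∧ p4 ∧ ¬p4)
≡ p4 ∧ p1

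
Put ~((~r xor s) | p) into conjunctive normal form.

~((~r xor s) | p)
≡ ~(((~r | s) & ~(~r & s)) | p)   (expand xor)
≡ ~((~r | s) & ~(~r & s)) & ~p   (De Morgan)
≡ (~(~r | s) | ~~(~r & s)) & ~p   (De Morgan)
≡ ((~~r & ~s) | ~~(~r & s)) & ~p   (De Morgan)
≡ ((r & ~s) | ~~(~r & s)) & ~p   (double negation)
≡ ((r & ~s) | (~r & s)) & ~p   (double negation)
≡ (r | ~r) & (r | s) & (~s | ~r) & (~s | s) & ~p   (distribute | over &)
≡ (r | s) & (~s | ~r) & ~p   (simplify)

(r | s) & (~s | ~r) & ~p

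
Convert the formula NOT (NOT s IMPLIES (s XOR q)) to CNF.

NOT (NOT s IMPLIES (s XOR q))
= NOT (NOT NOT s OR (s XOR q))
= NOT (NOT NOT s OR ((s OR q) AND NOT (s AND q)))
= NOT NOT NOT s AND NOT ((s OR q) AND NOT (s AND q))
= NOT s AND NOT ((s OR q) AND NOT (s AND q))
= NOT s AND (NOT (s OR q) OR NOT NOT (s AND q))
= NOT s AND ((NOT s AND NOT q) OR NOT NOT (s AND q))
= NOT s AND ((NOT s AND NOT q) OR (s AND q))
= NOT s AND (NOT s OR s) AND (NOT s OR q) AND (NOT q OR s) AND (NOT q OR q)
= NOT s AND (NOT q OR s)

NOT s AND (NOT q OR s)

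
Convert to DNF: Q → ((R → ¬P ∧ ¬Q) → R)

¬Q ∨ R

Q → ((R → ¬P ∧ ¬Q) → R)
≡ ¬Q ∨ ((R → ¬P ∧ ¬Q) → R)   [eliminate →]
≡ ¬Q ∨ ¬(R → ¬P ∧ ¬Q) ∨ R   [eliminate →]
≡ ¬Q ∨ ¬(¬R ∨ ¬P ∧ ¬Q) ∨ R   [eliminate →]
≡ ¬Q ∨ ¬¬R ∧ ¬(¬P ∧ ¬Q) ∨ R   [De Morgan]
≡ ¬Q ∨ R ∧ ¬(¬P ∧ ¬Q) ∨ R   [double negation]
≡ ¬Q ∨ R ∧ (¬¬P ∨ ¬¬Q) ∨ R   [De Morgan]
≡ ¬Q ∨ R ∧ (P ∨ ¬¬Q) ∨ R   [double negation]
≡ ¬Q ∨ R ∧ (P ∨ Q) ∨ R   [double negation]
≡ ¬Q ∨ R ∧ P ∨ R ∧ Q ∨ R   [distribute ∧ over ∨]
≡ ¬Q ∨ R   [simplify]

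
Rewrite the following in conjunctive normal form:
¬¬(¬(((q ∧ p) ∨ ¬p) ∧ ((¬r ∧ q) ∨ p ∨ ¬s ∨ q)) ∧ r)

¬¬(¬(((q ∧ p) ∨ ¬p) ∧ ((¬r ∧ q) ∨ p ∨ ¬s ∨ q)) ∧ r)
≡ ¬(((q ∧ p) ∨ ¬p) ∧ ((¬r ∧ q) ∨ p ∨ ¬s ∨ q)) ∧ r   [double negation]
≡ (¬((q ∧ p) ∨ ¬p) ∨ ¬((¬r ∧ q) ∨ p ∨ ¬s ∨ q)) ∧ r   [De Morgan]
≡ ((¬(q ∧ p) ∧ ¬¬p) ∨ ¬((¬r ∧ q) ∨ p ∨ ¬s ∨ q)) ∧ r   [De Morgan]
≡ (((¬q ∨ ¬p) ∧ ¬¬p) ∨ ¬((¬r ∧ q) ∨ p ∨ ¬s ∨ q)) ∧ r   [De Morgan]
≡ (((¬q ∨ ¬p) ∧ p) ∨ ¬((¬r ∧ q) ∨ p ∨ ¬s ∨ q)) ∧ r   [double negation]
≡ (((¬q ∨ ¬p) ∧ p) ∨ (¬(¬r ∧ q) ∧ ¬p ∧ ¬¬s ∧ ¬q)) ∧ r   [De Morgan]
≡ (((¬q ∨ ¬p) ∧ p) ∨ ((¬¬r ∨ ¬q) ∧ ¬p ∧ ¬¬s ∧ ¬q)) ∧ r   [De Morgan]
≡ (((¬q ∨ ¬p) ∧ p) ∨ ((r ∨ ¬q) ∧ ¬p ∧ ¬¬s ∧ ¬q)) ∧ r   [double negation]
≡ (((¬q ∨ ¬p) ∧ p) ∨ ((r ∨ ¬q) ∧ ¬p ∧ s ∧ ¬q)) ∧ r   [double negation]
≡ (¬q ∨ ¬p ∨ r ∨ ¬q) ∧ (¬q ∨ ¬p ∨ ¬p) ∧ (¬q ∨ ¬p ∨ s) ∧ (¬q ∨ ¬p ∨ ¬q) ∧ (p ∨ r ∨ ¬q) ∧ (p ∨ ¬p) ∧ (p ∨ s) ∧ (p ∨ ¬q) ∧ r   [distribute ∨ over ∧]
≡ (¬q ∨ ¬p) ∧ (p ∨ s) ∧ (p ∨ ¬q) ∧ r   [simplify]

(¬q ∨ ¬p) ∧ (p ∨ s) ∧ (p ∨ ¬q) ∧ r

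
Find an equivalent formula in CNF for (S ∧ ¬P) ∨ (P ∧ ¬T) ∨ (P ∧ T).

S ∨ P

(S ∧ ¬P) ∨ (P ∧ ¬T) ∨ (P ∧ T)
⇔ (S ∨ P ∨ P) ∧ (S ∨ P ∨ T) ∧ (S ∨ ¬T ∨ P) ∧ (S ∨ ¬T ∨ T) ∧ (¬P ∨ P ∨ P) ∧ (¬P ∨ P ∨ T) ∧ (¬P ∨ ¬T ∨ P) ∧ (¬P ∨ ¬T ∨ T)   — distribute ∨ over ∧
⇔ S ∨ P   — simplify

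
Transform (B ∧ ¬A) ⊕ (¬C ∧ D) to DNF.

(B ∧ ¬A) ⊕ (¬C ∧ D)
≡ (B ∧ ¬A ∧ ¬(¬C ∧ D)) ∨ (¬(B ∧ ¬A) ∧ ¬C ∧ D)   [expand ⊕]
≡ (B ∧ ¬A ∧ (¬¬C ∨ ¬D)) ∨ (¬(B ∧ ¬A) ∧ ¬C ∧ D)   [De Morgan]
≡ (B ∧ ¬A ∧ (C ∨ ¬D)) ∨ (¬(B ∧ ¬A) ∧ ¬C ∧ D)   [double negation]
≡ (B ∧ ¬A ∧ (C ∨ ¬D)) ∨ ((¬B ∨ ¬¬A) ∧ ¬C ∧ D)   [De Morgan]
≡ (B ∧ ¬A ∧ (C ∨ ¬D)) ∨ ((¬B ∨ A) ∧ ¬C ∧ D)   [double negation]
≡ (B ∧ ¬A ∧ C) ∨ (B ∧ ¬A ∧ ¬D) ∨ (¬B ∧ ¬C ∧ D) ∨ (A ∧ ¬C ∧ D)   [distribute ∧ over ∨]

(B ∧ ¬A ∧ C) ∨ (B ∧ ¬A ∧ ¬D) ∨ (¬B ∧ ¬C ∧ D) ∨ (A ∧ ¬C ∧ D)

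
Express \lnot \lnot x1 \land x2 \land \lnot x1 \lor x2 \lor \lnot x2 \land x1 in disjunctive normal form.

x2 \lor \lnot x2 \land x1

\lnot \lnot x1 \land x2 \land \lnot x1 \lor x2 \lor \lnot x2 \land x1
≡ x1 \land x2 \land \lnot x1 \lor x2 \lor \lnot x2 \land x1   — double negation
≡ x2 \lor \lnot x2 \land x1   — simplify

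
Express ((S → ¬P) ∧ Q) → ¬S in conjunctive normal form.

((S → ¬P) ∧ Q) → ¬S
⇔ ¬((S → ¬P) ∧ Q) ∨ ¬S   (eliminate →)
⇔ ¬((¬S ∨ ¬P) ∧ Q) ∨ ¬S   (eliminate →)
⇔ ¬(¬S ∨ ¬P) ∨ ¬Q ∨ ¬S   (De Morgan)
⇔ (¬¬S ∧ ¬¬P) ∨ ¬Q ∨ ¬S   (De Morgan)
⇔ (S ∧ ¬¬P) ∨ ¬Q ∨ ¬S   (double negation)
⇔ (S ∧ P) ∨ ¬Q ∨ ¬S   (double negation)
⇔ (S ∨ ¬Q ∨ ¬S) ∧ (P ∨ ¬Q ∨ ¬S)   (distribute ∨ over ∧)
⇔ P ∨ ¬Q ∨ ¬S   (simplify)

P ∨ ¬Q ∨ ¬S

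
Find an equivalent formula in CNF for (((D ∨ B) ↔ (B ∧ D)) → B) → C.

(¬D ∨ B ∨ C) ∧ (¬B ∨ C)

(((D ∨ B) ↔ (B ∧ D)) → B) → C
≡ ¬(((D ∨ B) ↔ (B ∧ D)) → B) ∨ C   (eliminate →)
≡ ¬(¬((D ∨ B) ↔ (B ∧ D)) ∨ B) ∨ C   (eliminate →)
≡ ¬(¬(((D ∨ B) → (B ∧ D)) ∧ ((B ∧ D) → (D ∨ B))) ∨ B) ∨ C   (eliminate ↔)
≡ ¬(¬((¬(D ∨ B) ∨ (B ∧ D)) ∧ ((B ∧ D) → (D ∨ B))) ∨ B) ∨ C   (eliminate →)
≡ ¬(¬((¬(D ∨ B) ∨ (B ∧ D)) ∧ (¬(B ∧ D) ∨ D ∨ B)) ∨ B) ∨ C   (eliminate →)
≡ (¬¬((¬(D ∨ B) ∨ (B ∧ D)) ∧ (¬(B ∧ D) ∨ D ∨ B)) ∧ ¬B) ∨ C   (De Morgan)
≡ ((¬(D ∨ B) ∨ (B ∧ D)) ∧ (¬(B ∧ D) ∨ D ∨ B) ∧ ¬B) ∨ C   (double negation)
≡ (((¬D ∧ ¬B) ∨ (B ∧ D)) ∧ (¬(B ∧ D) ∨ D ∨ B) ∧ ¬B) ∨ C   (De Morgan)
≡ (((¬D ∧ ¬B) ∨ (B ∧ D)) ∧ (¬B ∨ ¬D ∨ D ∨ B) ∧ ¬B) ∨ C   (De Morgan)
≡ (¬D ∨ B ∨ C) ∧ (¬D ∨ D ∨ C) ∧ (¬B ∨ B ∨ C) ∧ (¬B ∨ D ∨ C) ∧ (¬B ∨ ¬D ∨ D ∨ B ∨ C) ∧ (¬B ∨ C)   (distribute ∨ over ∧)
≡ (¬D ∨ B ∨ C) ∧ (¬B ∨ C)   (simplify)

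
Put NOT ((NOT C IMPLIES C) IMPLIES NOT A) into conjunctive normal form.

C AND A

NOT ((NOT C IMPLIES C) IMPLIES NOT A)
= NOT (NOT (NOT C IMPLIES C) OR NOT A)   (eliminate IMPLIES)
= NOT (NOT (NOT NOT C OR C) OR NOT A)   (eliminate IMPLIES)
= NOT NOT (NOT NOT C OR C) AND NOT NOT A   (De Morgan)
= (NOT NOT C OR C) AND NOT NOT A   (double negation)
= (C OR C) AND NOT NOT A   (double negation)
= (C OR C) AND A   (double negation)
= C AND A   (simplify)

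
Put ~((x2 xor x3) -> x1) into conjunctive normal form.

(x2 | x3) & (~x2 | ~x3) & ~x1

~((x2 xor x3) -> x1)
= ~(~(x2 xor x3) | x1)   [eliminate ->]
= ~(~((x2 | x3) & ~(x2 & x3)) | x1)   [expand xor]
= ~~((x2 | x3) & ~(x2 & x3)) & ~x1   [De Morgan]
= (x2 | x3) & ~(x2 & x3) & ~x1   [double negation]
= (x2 | x3) & (~x2 | ~x3) & ~x1   [De Morgan]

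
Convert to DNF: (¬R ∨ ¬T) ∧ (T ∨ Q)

(¬R ∧ T) ∨ (¬R ∧ Q) ∨ (¬T ∧ Q)

(¬R ∨ ¬T) ∧ (T ∨ Q)
≡ (¬R ∧ T) ∨ (¬R ∧ Q) ∨ (¬T ∧ T) ∨ (¬T ∧ Q)   (distribute ∧ over ∨)
≡ (¬R ∧ T) ∨ (¬R ∧ Q) ∨ (¬T ∧ Q)   (simplify)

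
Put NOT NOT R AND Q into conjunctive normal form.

NOT NOT R AND Q
⇔ R AND Q   [double negation]

R AND Q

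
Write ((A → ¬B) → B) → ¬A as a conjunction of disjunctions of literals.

¬A ∨ ¬B

((A → ¬B) → B) → ¬A
⇔ ¬((A → ¬B) → B) ∨ ¬A   — eliminate →
⇔ ¬(¬(A → ¬B) ∨ B) ∨ ¬A   — eliminate →
⇔ ¬(¬(¬A ∨ ¬B) ∨ B) ∨ ¬A   — eliminate →
⇔ (¬¬(¬A ∨ ¬B) ∧ ¬B) ∨ ¬A   — De Morgan
⇔ ((¬A ∨ ¬B) ∧ ¬B) ∨ ¬A   — double negation
⇔ (¬A ∨ ¬B ∨ ¬A) ∧ (¬B ∨ ¬A)   — distribute ∨ over ∧
⇔ ¬A ∨ ¬B   — simplify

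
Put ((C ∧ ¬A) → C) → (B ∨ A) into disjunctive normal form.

((C ∧ ¬A) → C) → (B ∨ A)
≡ ¬((C ∧ ¬A) → C) ∨ B ∨ A
≡ ¬(¬(C ∧ ¬A) ∨ C) ∨ B ∨ A
≡ (¬¬(C ∧ ¬A) ∧ ¬C) ∨ B ∨ A
≡ (C ∧ ¬A ∧ ¬C) ∨ B ∨ A
≡ B ∨ A

B ∨ A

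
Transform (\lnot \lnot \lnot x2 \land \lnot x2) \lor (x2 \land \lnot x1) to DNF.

(\lnot \lnot \lnot x2 \land \lnot x2) \lor (x2 \land \lnot x1)
≡ (\lnot x2 \land \lnot x2) \lor (x2 \land \lnot x1)   [double negation]
≡ \lnot x2 \lor (x2 \land \lnot x1)   [simplify]

\lnot x2 \lor (x2 \land \lnot x1)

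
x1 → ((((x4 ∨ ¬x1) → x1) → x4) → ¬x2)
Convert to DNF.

¬x1 ∨ (¬x4 ∧ x1) ∨ ¬x2

x1 → ((((x4 ∨ ¬x1) → x1) → x4) → ¬x2)
= ¬x1 ∨ ((((x4 ∨ ¬x1) → x1) → x4) → ¬x2)   — eliminate →
= ¬x1 ∨ ¬(((x4 ∨ ¬x1) → x1) → x4) ∨ ¬x2   — eliminate →
= ¬x1 ∨ ¬(¬((x4 ∨ ¬x1) → x1) ∨ x4) ∨ ¬x2   — eliminate →
= ¬x1 ∨ ¬(¬(¬(x4 ∨ ¬x1) ∨ x1) ∨ x4) ∨ ¬x2   — eliminate →
= ¬x1 ∨ (¬¬(¬(x4 ∨ ¬x1) ∨ x1) ∧ ¬x4) ∨ ¬x2   — De Morgan
= ¬x1 ∨ ((¬(x4 ∨ ¬x1) ∨ x1) ∧ ¬x4) ∨ ¬x2   — double negation
= ¬x1 ∨ (((¬x4 ∧ ¬¬x1) ∨ x1) ∧ ¬x4) ∨ ¬x2   — De Morgan
= ¬x1 ∨ (((¬x4 ∧ x1) ∨ x1) ∧ ¬x4) ∨ ¬x2   — double negation
= ¬x1 ∨ (¬x4 ∧ x1 ∧ ¬x4) ∨ (x1 ∧ ¬x4) ∨ ¬x2   — distribute ∧ over ∨
= ¬x1 ∨ (¬x4 ∧ x1) ∨ ¬x2   — simplify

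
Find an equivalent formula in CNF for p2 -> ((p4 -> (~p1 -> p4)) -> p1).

(~p2 | p4 | p1) & (~p2 | ~p4 | p1)

p2 -> ((p4 -> (~p1 -> p4)) -> p1)
⇔ ~p2 | ((p4 -> (~p1 -> p4)) -> p1)   (eliminate ->)
⇔ ~p2 | ~(p4 -> (~p1 -> p4)) | p1   (eliminate ->)
⇔ ~p2 | ~(~p4 | (~p1 -> p4)) | p1   (eliminate ->)
⇔ ~p2 | ~(~p4 | ~~p1 | p4) | p1   (eliminate ->)
⇔ ~p2 | (~~p4 & ~~~p1 & ~p4) | p1   (De Morgan)
⇔ ~p2 | (p4 & ~~~p1 & ~p4) | p1   (double negation)
⇔ ~p2 | (p4 & ~p1 & ~p4) | p1   (double negation)
⇔ (~p2 | p4 | p1) & (~p2 | ~p1 | p1) & (~p2 | ~p4 | p1)   (distribute | over &)
⇔ (~p2 | p4 | p1) & (~p2 | ~p4 | p1)   (simplify)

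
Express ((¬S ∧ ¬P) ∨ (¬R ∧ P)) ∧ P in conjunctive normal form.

((¬S ∧ ¬P) ∨ (¬R ∧ P)) ∧ P
= (¬S ∨ ¬R) ∧ (¬S ∨ P) ∧ (¬P ∨ ¬R) ∧ (¬P ∨ P) ∧ P
= (¬S ∨ ¬R) ∧ (¬P ∨ ¬R) ∧ P

(¬S ∨ ¬R) ∧ (¬P ∨ ¬R) ∧ P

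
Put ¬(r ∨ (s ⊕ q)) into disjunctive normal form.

(¬r ∧ ¬s ∧ ¬q) ∨ (¬r ∧ q ∧ s)

¬(r ∨ (s ⊕ q))
≡ ¬(r ∨ (s ∧ ¬q) ∨ (¬s ∧ q))   [expand ⊕]
≡ ¬r ∧ ¬(s ∧ ¬q) ∧ ¬(¬s ∧ q)   [De Morgan]
≡ ¬r ∧ (¬s ∨ ¬¬q) ∧ ¬(¬s ∧ q)   [De Morgan]
≡ ¬r ∧ (¬s ∨ q) ∧ ¬(¬s ∧ q)   [double negation]
≡ ¬r ∧ (¬s ∨ q) ∧ (¬¬s ∨ ¬q)   [De Morgan]
≡ ¬r ∧ (¬s ∨ q) ∧ (s ∨ ¬q)   [double negation]
≡ (¬r ∧ ¬s ∧ s) ∨ (¬r ∧ ¬s ∧ ¬q) ∨ (¬r ∧ q ∧ s) ∨ (¬r ∧ q ∧ ¬q)   [distribute ∧ over ∨]
≡ (¬r ∧ ¬s ∧ ¬q) ∨ (¬r ∧ q ∧ s)   [simplify]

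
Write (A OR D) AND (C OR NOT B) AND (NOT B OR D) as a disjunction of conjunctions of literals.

(A OR D) AND (C OR NOT B) AND (NOT B OR D)
≡ (A AND C AND NOT B) OR (A AND C AND D) OR (A AND NOT B AND NOT B) OR (A AND NOT B AND D) OR (D AND C AND NOT B) OR (D AND C AND D) OR (D AND NOT B AND NOT B) OR (D AND NOT B AND D)   [distribute AND over OR]
≡ (A AND NOT B) OR (D AND C) OR (D AND NOT B)   [simplify]

(A AND NOT B) OR (D AND C) OR (D AND NOT B)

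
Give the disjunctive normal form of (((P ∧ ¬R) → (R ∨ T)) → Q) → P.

(((P ∧ ¬R) → (R ∨ T)) → Q) → P
⇔ ¬(((P ∧ ¬R) → (R ∨ T)) → Q) ∨ P
⇔ ¬(¬((P ∧ ¬R) → (R ∨ T)) ∨ Q) ∨ P
⇔ ¬(¬(¬(P ∧ ¬R) ∨ R ∨ T) ∨ Q) ∨ P
⇔ (¬¬(¬(P ∧ ¬R) ∨ R ∨ T) ∧ ¬Q) ∨ P
⇔ ((¬(P ∧ ¬R) ∨ R ∨ T) ∧ ¬Q) ∨ P
⇔ ((¬P ∨ ¬¬R ∨ R ∨ T) ∧ ¬Q) ∨ P
⇔ ((¬P ∨ R ∨ R ∨ T) ∧ ¬Q) ∨ P
⇔ (¬P ∧ ¬Q) ∨ (R ∧ ¬Q) ∨ (R ∧ ¬Q) ∨ (T ∧ ¬Q) ∨ P
⇔ (¬P ∧ ¬Q) ∨ (R ∧ ¬Q) ∨ (T ∧ ¬Q) ∨ P

(¬P ∧ ¬Q) ∨ (R ∧ ¬Q) ∨ (T ∧ ¬Q) ∨ P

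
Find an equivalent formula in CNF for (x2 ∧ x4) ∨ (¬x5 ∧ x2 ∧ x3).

x2 ∧ (x4 ∨ ¬x5) ∧ (x4 ∨ x3)

(x2 ∧ x4) ∨ (¬x5 ∧ x2 ∧ x3)
≡ (x2 ∨ ¬x5) ∧ (x2 ∨ x2) ∧ (x2 ∨ x3) ∧ (x4 ∨ ¬x5) ∧ (x4 ∨ x2) ∧ (x4 ∨ x3)   [distribute ∨ over ∧]
≡ x2 ∧ (x4 ∨ ¬x5) ∧ (x4 ∨ x3)   [simplify]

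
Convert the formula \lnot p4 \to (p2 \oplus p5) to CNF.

\lnot p4 \to (p2 \oplus p5)
= \lnot \lnot p4 \lor (p2 \oplus p5)   — eliminate \to
= \lnot \lnot p4 \lor ((p2 \lor p5) \land \lnot (p2 \land p5))   — expand \oplus
= p4 \lor ((p2 \lor p5) \land \lnot (p2 \land p5))   — double negation
= p4 \lor ((p2 \lor p5) \land (\lnot p2 \lor \lnot p5))   — De Morgan
= (p4 \lor p2 \lor p5) \land (p4 \lor \lnot p2 \lor \lnot p5)   — distribute \lor over \land

(p4 \lor p2 \lor p5) \land (p4 \lor \lnot p2 \lor \lnot p5)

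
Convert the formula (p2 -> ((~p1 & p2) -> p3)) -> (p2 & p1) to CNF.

(p2 -> ((~p1 & p2) -> p3)) -> (p2 & p1)
≡ ~(p2 -> ((~p1 & p2) -> p3)) | (p2 & p1)   [eliminate ->]
≡ ~(~p2 | ((~p1 & p2) -> p3)) | (p2 & p1)   [eliminate ->]
≡ ~(~p2 | ~(~p1 & p2) | p3) | (p2 & p1)   [eliminate ->]
≡ (~~p2 & ~~(~p1 & p2) & ~p3) | (p2 & p1)   [De Morgan]
≡ (p2 & ~~(~p1 & p2) & ~p3) | (p2 & p1)   [double negation]
≡ (p2 & ~p1 & p2 & ~p3) | (p2 & p1)   [double negation]
≡ (p2 | p2) & (p2 | p1) & (~p1 | p2) & (~p1 | p1) & (p2 | p2) & (p2 | p1) & (~p3 | p2) & (~p3 | p1)   [distribute | over &]
≡ p2 & (~p3 | p1)   [simplify]

p2 & (~p3 | p1)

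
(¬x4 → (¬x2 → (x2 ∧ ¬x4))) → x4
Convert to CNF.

(¬x4 → (¬x2 → (x2 ∧ ¬x4))) → x4
≡ ¬(¬x4 → (¬x2 → (x2 ∧ ¬x4))) ∨ x4   [eliminate →]
≡ ¬(¬¬x4 ∨ (¬x2 → (x2 ∧ ¬x4))) ∨ x4   [eliminate →]
≡ ¬(¬¬x4 ∨ ¬¬x2 ∨ (x2 ∧ ¬x4)) ∨ x4   [eliminate →]
≡ (¬¬¬x4 ∧ ¬¬¬x2 ∧ ¬(x2 ∧ ¬x4)) ∨ x4   [De Morgan]
≡ (¬x4 ∧ ¬¬¬x2 ∧ ¬(x2 ∧ ¬x4)) ∨ x4   [double negation]
≡ (¬x4 ∧ ¬x2 ∧ ¬(x2 ∧ ¬x4)) ∨ x4   [double negation]
≡ (¬x4 ∧ ¬x2 ∧ (¬x2 ∨ ¬¬x4)) ∨ x4   [De Morgan]
≡ (¬x4 ∧ ¬x2 ∧ (¬x2 ∨ x4)) ∨ x4   [double negation]
≡ (¬x4 ∨ x4) ∧ (¬x2 ∨ x4) ∧ (¬x2 ∨ x4 ∨ x4)   [distribute ∨ over ∧]
≡ ¬x2 ∨ x4   [simplify]

¬x2 ∨ x4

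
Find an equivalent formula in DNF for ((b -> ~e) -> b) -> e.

~b | e

((b -> ~e) -> b) -> e
≡ ~((b -> ~e) -> b) | e   [eliminate ->]
≡ ~(~(b -> ~e) | b) | e   [eliminate ->]
≡ ~(~(~b | ~e) | b) | e   [eliminate ->]
≡ (~~(~b | ~e) & ~b) | e   [De Morgan]
≡ ((~b | ~e) & ~b) | e   [double negation]
≡ (~b & ~b) | (~e & ~b) | e   [distribute & over |]
≡ ~b | e   [simplify]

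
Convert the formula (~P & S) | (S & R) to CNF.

(~P & S) | (S & R)
⇔ (~P | S) & (~P | R) & (S | S) & (S | R)   [distribute | over &]
⇔ (~P | R) & S   [simplify]

(~P | R) & S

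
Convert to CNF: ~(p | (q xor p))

~p & (~q | p)

~(p | (q xor p))
≡ ~(p | ((q | p) & ~(q & p)))   [expand xor]
≡ ~p & ~((q | p) & ~(q & p))   [De Morgan]
≡ ~p & (~(q | p) | ~~(q & p))   [De Morgan]
≡ ~p & ((~q & ~p) | ~~(q & p))   [De Morgan]
≡ ~p & ((~q & ~p) | (q & p))   [double negation]
≡ ~p & (~q | q) & (~q | p) & (~p | q) & (~p | p)   [distribute | over &]
≡ ~p & (~q | p)   [simplify]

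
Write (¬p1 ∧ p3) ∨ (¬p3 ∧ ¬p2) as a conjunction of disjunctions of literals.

(¬p1 ∨ ¬p3) ∧ (¬p1 ∨ ¬p2) ∧ (p3 ∨ ¬p2)

(¬p1 ∧ p3) ∨ (¬p3 ∧ ¬p2)
≡ (¬p1 ∨ ¬p3) ∧ (¬p1 ∨ ¬p2) ∧ (p3 ∨ ¬p3) ∧ (p3 ∨ ¬p2)   [distribute ∨ over ∧]
≡ (¬p1 ∨ ¬p3) ∧ (¬p1 ∨ ¬p2) ∧ (p3 ∨ ¬p2)   [simplify]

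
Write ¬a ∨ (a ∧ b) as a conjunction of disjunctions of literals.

¬a ∨ (a ∧ b)
≡ (¬a ∨ a) ∧ (¬a ∨ b)   — distribute ∨ over ∧
≡ ¬a ∨ b   — simplify

¬a ∨ b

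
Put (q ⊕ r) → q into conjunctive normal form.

(q ⊕ r) → q
≡ ¬(q ⊕ r) ∨ q   [eliminate →]
≡ ¬((q ∨ r) ∧ ¬(q ∧ r)) ∨ q   [expand ⊕]
≡ ¬(q ∨ r) ∨ ¬¬(q ∧ r) ∨ q   [De Morgan]
≡ (¬q ∧ ¬r) ∨ ¬¬(q ∧ r) ∨ q   [De Morgan]
≡ (¬q ∧ ¬r) ∨ (q ∧ r) ∨ q   [double negation]
≡ (¬q ∨ q ∨ q) ∧ (¬q ∨ r ∨ q) ∧ (¬r ∨ q ∨ q) ∧ (¬r ∨ r ∨ q)   [distribute ∨ over ∧]
≡ ¬r ∨ q   [simplify]

¬r ∨ q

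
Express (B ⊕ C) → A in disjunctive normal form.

(B ⊕ C) → A
≡ ¬(B ⊕ C) ∨ A   — eliminate →
≡ ¬((B ∧ ¬C) ∨ (¬B ∧ C)) ∨ A   — expand ⊕
≡ (¬(B ∧ ¬C) ∧ ¬(¬B ∧ C)) ∨ A   — De Morgan
≡ ((¬B ∨ ¬¬C) ∧ ¬(¬B ∧ C)) ∨ A   — De Morgan
≡ ((¬B ∨ C) ∧ ¬(¬B ∧ C)) ∨ A   — double negation
≡ ((¬B ∨ C) ∧ (¬¬B ∨ ¬C)) ∨ A   — De Morgan
≡ ((¬B ∨ C) ∧ (B ∨ ¬C)) ∨ A   — double negation
≡ (¬B ∧ B) ∨ (¬B ∧ ¬C) ∨ (C ∧ B) ∨ (C ∧ ¬C) ∨ A   — distribute ∧ over ∨
≡ (¬B ∧ ¬C) ∨ (C ∧ B) ∨ A   — simplify

(¬B ∧ ¬C) ∨ (C ∧ B) ∨ A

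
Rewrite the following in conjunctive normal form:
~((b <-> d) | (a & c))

~((b <-> d) | (a & c))
⇔ ~(((b -> d) & (d -> b)) | (a & c))   (eliminate <->)
⇔ ~(((~b | d) & (d -> b)) | (a & c))   (eliminate ->)
⇔ ~(((~b | d) & (~d | b)) | (a & c))   (eliminate ->)
⇔ ~((~b | d) & (~d | b)) & ~(a & c)   (De Morgan)
⇔ (~(~b | d) | ~(~d | b)) & ~(a & c)   (De Morgan)
⇔ ((~~b & ~d) | ~(~d | b)) & ~(a & c)   (De Morgan)
⇔ ((b & ~d) | ~(~d | b)) & ~(a & c)   (double negation)
⇔ ((b & ~d) | (~~d & ~b)) & ~(a & c)   (De Morgan)
⇔ ((b & ~d) | (d & ~b)) & ~(a & c)   (double negation)
⇔ ((b & ~d) | (d & ~b)) & (~a | ~c)   (De Morgan)
⇔ (b | d) & (b | ~b) & (~d | d) & (~d | ~b) & (~a | ~c)   (distribute | over &)
⇔ (b | d) & (~d | ~b) & (~a | ~c)   (simplify)

(b | d) & (~d | ~b) & (~a | ~c)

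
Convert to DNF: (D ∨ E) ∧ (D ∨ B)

(D ∨ E) ∧ (D ∨ B)
= (D ∧ D) ∨ (D ∧ B) ∨ (E ∧ D) ∨ (E ∧ B)   [distribute ∧ over ∨]
= D ∨ (E ∧ B)   [simplify]

D ∨ (E ∧ B)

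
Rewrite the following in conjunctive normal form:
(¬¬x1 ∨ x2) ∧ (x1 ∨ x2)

(¬¬x1 ∨ x2) ∧ (x1 ∨ x2)
⇔ (x1 ∨ x2) ∧ (x1 ∨ x2)   — double negation
⇔ x1 ∨ x2   — simplify

x1 ∨ x2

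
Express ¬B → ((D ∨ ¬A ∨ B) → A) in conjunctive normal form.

B ∨ A

¬B → ((D ∨ ¬A ∨ B) → A)
≡ ¬¬B ∨ ((D ∨ ¬A ∨ B) → A)
≡ ¬¬B ∨ ¬(D ∨ ¬A ∨ B) ∨ A
≡ B ∨ ¬(D ∨ ¬A ∨ B) ∨ A
≡ B ∨ (¬D ∧ ¬¬A ∧ ¬B) ∨ A
≡ B ∨ (¬D ∧ A ∧ ¬B) ∨ A
≡ (B ∨ ¬D ∨ A) ∧ (B ∨ A ∨ A) ∧ (B ∨ ¬B ∨ A)
≡ B ∨ A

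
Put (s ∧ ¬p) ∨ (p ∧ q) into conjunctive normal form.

(s ∨ p) ∧ (s ∨ q) ∧ (¬p ∨ q)

(s ∧ ¬p) ∨ (p ∧ q)
≡ (s ∨ p) ∧ (s ∨ q) ∧ (¬p ∨ p) ∧ (¬p ∨ q)   (distribute ∨ over ∧)
≡ (s ∨ p) ∧ (s ∨ q) ∧ (¬p ∨ q)   (simplify)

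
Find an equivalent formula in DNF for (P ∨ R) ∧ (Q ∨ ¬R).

(P ∧ Q) ∨ (P ∧ ¬R) ∨ (R ∧ Q)

(P ∨ R) ∧ (Q ∨ ¬R)
≡ (P ∧ Q) ∨ (P ∧ ¬R) ∨ (R ∧ Q) ∨ (R ∧ ¬R)   [distribute ∧ over ∨]
≡ (P ∧ Q) ∨ (P ∧ ¬R) ∨ (R ∧ Q)   [simplify]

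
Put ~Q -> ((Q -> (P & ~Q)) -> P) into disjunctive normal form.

Q | P

~Q -> ((Q -> (P & ~Q)) -> P)
≡ ~~Q | ((Q -> (P & ~Q)) -> P)   (eliminate ->)
≡ ~~Q | ~(Q -> (P & ~Q)) | P   (eliminate ->)
≡ ~~Q | ~(~Q | (P & ~Q)) | P   (eliminate ->)
≡ Q | ~(~Q | (P & ~Q)) | P   (double negation)
≡ Q | (~~Q & ~(P & ~Q)) | P   (De Morgan)
≡ Q | (Q & ~(P & ~Q)) | P   (double negation)
≡ Q | (Q & (~P | ~~Q)) | P   (De Morgan)
≡ Q | (Q & (~P | Q)) | P   (double negation)
≡ Q | (Q & ~P) | (Q & Q) | P   (distribute & over |)
≡ Q | P   (simplify)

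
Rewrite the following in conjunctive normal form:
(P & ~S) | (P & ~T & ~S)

(P & ~S) | (P & ~T & ~S)
≡ (P | P) & (P | ~T) & (P | ~S) & (~S | P) & (~S | ~T) & (~S | ~S)   — distribute | over &
≡ P & ~S   — simplify

P & ~S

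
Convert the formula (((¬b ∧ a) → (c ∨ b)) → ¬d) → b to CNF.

(((¬b ∧ a) → (c ∨ b)) → ¬d) → b
= ¬(((¬b ∧ a) → (c ∨ b)) → ¬d) ∨ b   (eliminate →)
= ¬(¬((¬b ∧ a) → (c ∨ b)) ∨ ¬d) ∨ b   (eliminate →)
= ¬(¬(¬(¬b ∧ a) ∨ c ∨ b) ∨ ¬d) ∨ b   (eliminate →)
= (¬¬(¬(¬b ∧ a) ∨ c ∨ b) ∧ ¬¬d) ∨ b   (De Morgan)
= ((¬(¬b ∧ a) ∨ c ∨ b) ∧ ¬¬d) ∨ b   (double negation)
= ((¬¬b ∨ ¬a ∨ c ∨ b) ∧ ¬¬d) ∨ b   (De Morgan)
= ((b ∨ ¬a ∨ c ∨ b) ∧ ¬¬d) ∨ b   (double negation)
= ((b ∨ ¬a ∨ c ∨ b) ∧ d) ∨ b   (double negation)
= (b ∨ ¬a ∨ c ∨ b ∨ b) ∧ (d ∨ b)   (distribute ∨ over ∧)
= (b ∨ ¬a ∨ c) ∧ (d ∨ b)   (simplify)

(b ∨ ¬a ∨ c) ∧ (d ∨ b)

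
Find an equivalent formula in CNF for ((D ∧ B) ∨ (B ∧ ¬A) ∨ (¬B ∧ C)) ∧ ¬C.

(D ∨ ¬A ∨ ¬B) ∧ (D ∨ ¬A ∨ C) ∧ (B ∨ C) ∧ ¬C

((D ∧ B) ∨ (B ∧ ¬A) ∨ (¬B ∧ C)) ∧ ¬C
≡ (D ∨ B ∨ ¬B) ∧ (D ∨ B ∨ C) ∧ (D ∨ ¬A ∨ ¬B) ∧ (D ∨ ¬A ∨ C) ∧ (B ∨ B ∨ ¬B) ∧ (B ∨ B ∨ C) ∧ (B ∨ ¬A ∨ ¬B) ∧ (B ∨ ¬A ∨ C) ∧ ¬C   [distribute ∨ over ∧]
≡ (D ∨ ¬A ∨ ¬B) ∧ (D ∨ ¬A ∨ C) ∧ (B ∨ C) ∧ ¬C   [simplify]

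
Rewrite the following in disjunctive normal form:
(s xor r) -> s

(s xor r) -> s
≡ ~(s xor r) | s   [eliminate ->]
≡ ~((s & ~r) | (~s & r)) | s   [expand xor]
≡ (~(s & ~r) & ~(~s & r)) | s   [De Morgan]
≡ ((~s | ~~r) & ~(~s & r)) | s   [De Morgan]
≡ ((~s | r) & ~(~s & r)) | s   [double negation]
≡ ((~s | r) & (~~s | ~r)) | s   [De Morgan]
≡ ((~s | r) & (s | ~r)) | s   [double negation]
≡ (~s & s) | (~s & ~r) | (r & s) | (r & ~r) | s   [distribute & over |]
≡ (~s & ~r) | s   [simplify]

(~s & ~r) | s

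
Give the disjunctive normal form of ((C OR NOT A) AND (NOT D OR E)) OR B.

((C OR NOT A) AND (NOT D OR E)) OR B
≡ (C AND NOT D) OR (C AND E) OR (NOT A AND NOT D) OR (NOT A AND E) OR B   [distribute AND over OR]

(C AND NOT D) OR (C AND E) OR (NOT A AND NOT D) OR (NOT A AND E) OR B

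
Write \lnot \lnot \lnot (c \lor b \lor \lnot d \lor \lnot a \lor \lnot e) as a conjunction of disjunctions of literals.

\lnot \lnot \lnot (c \lor b \lor \lnot d \lor \lnot a \lor \lnot e)
≡ \lnot (c \lor b \lor \lnot d \lor \lnot a \lor \lnot e)   [double negation]
≡ \lnot c \land \lnot b \land \lnot \lnot d \land \lnot \lnot a \land \lnot \lnot e   [De Morgan]
≡ \lnot c \land \lnot b \land d \land \lnot \lnot a \land \lnot \lnot e   [double negation]
≡ \lnot c \land \lnot b \land d \land a \land \lnot \lnot e   [double negation]
≡ \lnot c \land \lnot b \land d \land a \land e   [double negation]

\lnot c \land \lnot b \land d \land a \land e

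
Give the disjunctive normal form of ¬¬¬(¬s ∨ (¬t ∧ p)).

(s ∧ t) ∨ (s ∧ ¬p)

¬¬¬(¬s ∨ (¬t ∧ p))
≡ ¬(¬s ∨ (¬t ∧ p))
≡ ¬¬s ∧ ¬(¬t ∧ p)
≡ s ∧ ¬(¬t ∧ p)
≡ s ∧ (¬¬t ∨ ¬p)
≡ s ∧ (t ∨ ¬p)
≡ (s ∧ t) ∨ (s ∧ ¬p)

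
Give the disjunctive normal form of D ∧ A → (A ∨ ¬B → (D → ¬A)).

¬D ∨ ¬A

D ∧ A → (A ∨ ¬B → (D → ¬A))
≡ ¬(D ∧ A) ∨ (A ∨ ¬B → (D → ¬A))   (eliminate →)
≡ ¬(D ∧ A) ∨ ¬(A ∨ ¬B) ∨ (D → ¬A)   (eliminate →)
≡ ¬(D ∧ A) ∨ ¬(A ∨ ¬B) ∨ ¬D ∨ ¬A   (eliminate →)
≡ ¬D ∨ ¬A ∨ ¬(A ∨ ¬B) ∨ ¬D ∨ ¬A   (De Morgan)
≡ ¬D ∨ ¬A ∨ ¬A ∧ ¬¬B ∨ ¬D ∨ ¬A   (De Morgan)
≡ ¬D ∨ ¬A ∨ ¬A ∧ B ∨ ¬D ∨ ¬A   (double negation)
≡ ¬D ∨ ¬A   (simplify)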